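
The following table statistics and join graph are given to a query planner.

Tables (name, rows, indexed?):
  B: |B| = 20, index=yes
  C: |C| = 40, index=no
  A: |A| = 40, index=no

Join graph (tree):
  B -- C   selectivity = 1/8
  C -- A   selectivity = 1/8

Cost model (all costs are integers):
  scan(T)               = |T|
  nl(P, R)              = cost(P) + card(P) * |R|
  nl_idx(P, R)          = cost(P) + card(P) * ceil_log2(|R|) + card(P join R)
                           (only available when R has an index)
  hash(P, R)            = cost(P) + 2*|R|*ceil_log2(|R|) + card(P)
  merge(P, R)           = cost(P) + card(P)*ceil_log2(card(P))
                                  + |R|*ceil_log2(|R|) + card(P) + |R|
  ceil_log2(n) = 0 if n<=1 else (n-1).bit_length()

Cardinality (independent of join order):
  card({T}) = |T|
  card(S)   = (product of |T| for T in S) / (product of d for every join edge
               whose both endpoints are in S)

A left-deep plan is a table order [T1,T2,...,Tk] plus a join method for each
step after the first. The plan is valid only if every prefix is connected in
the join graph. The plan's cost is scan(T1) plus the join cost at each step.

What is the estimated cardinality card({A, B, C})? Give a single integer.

500

Tables in S: A(40), B(20), C(40)
Edges inside S: B-C(d=8), C-A(d=8)
numerator = 40 * 20 * 40 = 32000
denominator = 8 * 8 = 64
card(S) = 32000 / 64 = 500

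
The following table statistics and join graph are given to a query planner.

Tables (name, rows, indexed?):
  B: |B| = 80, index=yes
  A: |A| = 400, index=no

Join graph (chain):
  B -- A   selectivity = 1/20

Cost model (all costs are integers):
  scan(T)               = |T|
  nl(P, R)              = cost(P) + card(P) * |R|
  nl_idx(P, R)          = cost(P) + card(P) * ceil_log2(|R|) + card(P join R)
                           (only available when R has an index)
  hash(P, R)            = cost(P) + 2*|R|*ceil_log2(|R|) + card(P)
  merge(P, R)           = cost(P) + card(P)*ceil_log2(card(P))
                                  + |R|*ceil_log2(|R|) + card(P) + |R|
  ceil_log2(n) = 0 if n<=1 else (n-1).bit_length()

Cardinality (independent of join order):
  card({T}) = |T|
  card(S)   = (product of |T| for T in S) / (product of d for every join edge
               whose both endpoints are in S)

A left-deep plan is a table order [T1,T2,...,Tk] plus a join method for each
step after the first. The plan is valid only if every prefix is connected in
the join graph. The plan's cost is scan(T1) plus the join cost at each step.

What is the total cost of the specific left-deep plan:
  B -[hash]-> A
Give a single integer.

step 1: scan B: cost=80, card=80
step 2: join A via hash
    card(P join A) = 80*400/(20) = 1600
    cost = 80 + 2*400*9 + 80 = 7360

7360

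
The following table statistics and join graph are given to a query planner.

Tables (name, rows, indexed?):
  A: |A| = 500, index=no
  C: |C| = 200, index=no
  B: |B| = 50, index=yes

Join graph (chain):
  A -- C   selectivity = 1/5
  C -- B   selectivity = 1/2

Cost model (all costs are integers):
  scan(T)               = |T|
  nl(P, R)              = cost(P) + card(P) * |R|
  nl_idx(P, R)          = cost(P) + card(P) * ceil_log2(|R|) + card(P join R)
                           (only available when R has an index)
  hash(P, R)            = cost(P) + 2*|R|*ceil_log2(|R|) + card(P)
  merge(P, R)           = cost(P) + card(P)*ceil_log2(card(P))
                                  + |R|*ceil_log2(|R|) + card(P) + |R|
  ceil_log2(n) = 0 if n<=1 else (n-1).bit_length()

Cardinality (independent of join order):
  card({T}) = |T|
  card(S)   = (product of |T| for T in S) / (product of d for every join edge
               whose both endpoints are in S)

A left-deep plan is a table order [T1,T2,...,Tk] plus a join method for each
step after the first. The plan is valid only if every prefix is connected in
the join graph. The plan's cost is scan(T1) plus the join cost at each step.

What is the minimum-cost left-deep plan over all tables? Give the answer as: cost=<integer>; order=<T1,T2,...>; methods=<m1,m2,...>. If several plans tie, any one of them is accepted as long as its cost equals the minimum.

Selinger DP (subsets sized 1..n):
  {A}: scan cost=500, card=500
  {C}: scan cost=200, card=200
  {B}: scan cost=50, card=50
  {AC}: card=20000; try (C,hash)→4200, (A,merge)→7000, (C,merge)→7300, (A,hash)→9400, (A,nl)→100200, (C,nl)→100500; best=4200 via (C,hash)
  {BC}: card=5000; try (B,hash)→1000, (C,merge)→2200, (B,merge)→2350, (C,hash)→3300, (B,nl_idx)→6400, (C,nl)→10050 …(+1); best=1000 via (B,hash)
  {ABC}: card=500000; try (A,hash)→15000, (B,hash)→24800, (A,merge)→76000, (B,merge)→324550, (B,nl_idx)→624200, (B,nl)→1004200 …(+1); best=15000 via (A,hash)

cost=15000; order=C,B,A; methods=hash,hash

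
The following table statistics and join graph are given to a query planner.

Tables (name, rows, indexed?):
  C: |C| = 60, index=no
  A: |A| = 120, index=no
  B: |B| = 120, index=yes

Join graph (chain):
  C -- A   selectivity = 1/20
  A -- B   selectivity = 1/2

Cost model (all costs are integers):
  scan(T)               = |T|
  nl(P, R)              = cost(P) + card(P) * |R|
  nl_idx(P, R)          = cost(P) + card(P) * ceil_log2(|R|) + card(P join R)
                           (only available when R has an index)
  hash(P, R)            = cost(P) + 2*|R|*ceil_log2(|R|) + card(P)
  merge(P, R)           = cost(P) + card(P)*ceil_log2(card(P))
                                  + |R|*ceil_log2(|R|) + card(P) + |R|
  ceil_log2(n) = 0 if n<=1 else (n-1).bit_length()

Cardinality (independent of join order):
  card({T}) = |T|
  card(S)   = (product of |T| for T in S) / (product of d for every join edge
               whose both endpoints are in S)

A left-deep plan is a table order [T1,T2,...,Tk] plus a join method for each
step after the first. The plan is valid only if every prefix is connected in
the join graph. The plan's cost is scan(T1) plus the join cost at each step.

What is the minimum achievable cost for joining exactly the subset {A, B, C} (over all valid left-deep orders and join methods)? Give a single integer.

3000

Selinger DP over subsets of {A,B,C}:
  {C}: scan cost=60, card=60
  {A}: scan cost=120, card=120
  {B}: scan cost=120, card=120
  {AC}: card=360; try (C,hash)→960, (A,merge)→1440, (C,merge)→1500, (A,hash)→1800, (A,nl)→7260, (C,nl)→7320; best=960 via (C,hash)
  {AB}: card=7200; try (B,hash)→1920, (A,hash)→1920, (B,merge)→2040, (A,merge)→2040, (B,nl_idx)→8160, (B,nl)→14520 …(+1); best=1920 via (B,hash)
  {ABC}: card=21600; try (B,hash)→3000, (B,merge)→5520, (C,hash)→9840, (B,nl_idx)→25080, (B,nl)→44160, (C,merge)→103140 …(+1); best=3000 via (B,hash)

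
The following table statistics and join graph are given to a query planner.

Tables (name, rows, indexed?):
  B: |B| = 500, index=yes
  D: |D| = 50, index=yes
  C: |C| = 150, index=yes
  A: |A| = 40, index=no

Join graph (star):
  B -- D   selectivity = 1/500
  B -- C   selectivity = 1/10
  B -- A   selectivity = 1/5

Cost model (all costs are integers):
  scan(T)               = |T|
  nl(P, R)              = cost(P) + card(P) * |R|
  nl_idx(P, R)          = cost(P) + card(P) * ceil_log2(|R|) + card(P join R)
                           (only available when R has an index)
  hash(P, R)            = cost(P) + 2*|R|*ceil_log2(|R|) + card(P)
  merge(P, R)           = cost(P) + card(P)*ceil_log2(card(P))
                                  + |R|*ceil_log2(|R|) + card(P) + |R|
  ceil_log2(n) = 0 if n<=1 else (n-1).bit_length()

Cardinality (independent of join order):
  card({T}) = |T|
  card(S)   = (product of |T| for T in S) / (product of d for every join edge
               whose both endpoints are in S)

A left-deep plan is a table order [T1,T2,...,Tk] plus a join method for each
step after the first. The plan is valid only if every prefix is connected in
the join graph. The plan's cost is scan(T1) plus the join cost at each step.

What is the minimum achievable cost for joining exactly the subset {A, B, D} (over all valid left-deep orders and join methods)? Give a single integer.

1080

Selinger DP over subsets of {A,B,D}:
  {B}: scan cost=500, card=500
  {D}: scan cost=50, card=50
  {A}: scan cost=40, card=40
  {BD}: card=50; try (B,nl_idx)→550, (D,hash)→1600, (D,nl_idx)→3550, (B,merge)→5400, (D,merge)→5850, (B,hash)→9100 …(+2); best=550 via (B,nl_idx)
  {AB}: card=4000; try (A,hash)→1480, (B,nl_idx)→4400, (B,merge)→5320, (A,merge)→5780, (B,hash)→9080, (B,nl)→20040 …(+1); best=1480 via (A,hash)
  {ABD}: card=400; try (A,hash)→1080, (A,merge)→1180, (A,nl)→2550, (D,hash)→6080, (D,nl_idx)→25880, (D,merge)→53830 …(+1); best=1080 via (A,hash)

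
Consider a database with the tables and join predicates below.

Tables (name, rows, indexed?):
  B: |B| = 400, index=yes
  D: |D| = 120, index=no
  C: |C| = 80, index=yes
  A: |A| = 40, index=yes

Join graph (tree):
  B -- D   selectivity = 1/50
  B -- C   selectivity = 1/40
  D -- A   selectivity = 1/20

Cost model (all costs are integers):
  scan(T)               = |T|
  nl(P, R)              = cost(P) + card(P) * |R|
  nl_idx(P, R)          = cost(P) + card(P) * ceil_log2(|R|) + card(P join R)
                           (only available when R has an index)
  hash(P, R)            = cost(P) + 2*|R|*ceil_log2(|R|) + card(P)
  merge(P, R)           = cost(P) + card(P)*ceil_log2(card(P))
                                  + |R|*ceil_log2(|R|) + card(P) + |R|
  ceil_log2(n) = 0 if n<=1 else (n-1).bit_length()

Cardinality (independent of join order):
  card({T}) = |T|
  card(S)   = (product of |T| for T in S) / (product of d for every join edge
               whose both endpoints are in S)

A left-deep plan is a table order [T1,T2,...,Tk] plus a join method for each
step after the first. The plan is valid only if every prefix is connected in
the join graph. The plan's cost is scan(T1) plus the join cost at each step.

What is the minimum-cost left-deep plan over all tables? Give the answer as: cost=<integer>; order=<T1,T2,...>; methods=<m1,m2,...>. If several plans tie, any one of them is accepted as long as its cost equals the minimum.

Selinger DP (subsets sized 1..n):
  {B}: scan cost=400, card=400
  {D}: scan cost=120, card=120
  {C}: scan cost=80, card=80
  {A}: scan cost=40, card=40
  {BD}: card=960; try (B,nl_idx)→2160, (D,hash)→2480, (B,merge)→5080, (D,merge)→5360, (B,hash)→7440, (B,nl)→48120 …(+1); best=2160 via (B,nl_idx)
  {BC}: card=800; try (B,nl_idx)→1600, (C,hash)→1920, (C,nl_idx)→4000, (B,merge)→4720, (C,merge)→5040, (B,hash)→7360 …(+2); best=1600 via (B,nl_idx)
  {AD}: card=240; try (A,hash)→720, (A,nl_idx)→1080, (D,merge)→1280, (A,merge)→1360, (D,hash)→1760, (D,nl)→4840 …(+1); best=720 via (A,hash)
  {BCD}: card=1920; try (D,hash)→4080, (C,hash)→4240, (C,nl_idx)→10800, (D,merge)→11360, (C,merge)→13360, (C,nl)→78960 …(+1); best=4080 via (D,hash)
  {ABD}: card=1920; try (A,hash)→3600, (B,nl_idx)→4800, (B,merge)→6880, (B,hash)→8160, (A,nl_idx)→9840, (A,merge)→13000 …(+2); best=3600 via (A,hash)
  {ABCD}: card=3840; try (A,hash)→6480, (C,hash)→6640, (A,nl_idx)→19440, (C,nl_idx)→20880, (C,merge)→27280, (A,merge)→27400 …(+2); best=6480 via (A,hash)

cost=6480; order=C,B,D,A; methods=nl_idx,hash,hash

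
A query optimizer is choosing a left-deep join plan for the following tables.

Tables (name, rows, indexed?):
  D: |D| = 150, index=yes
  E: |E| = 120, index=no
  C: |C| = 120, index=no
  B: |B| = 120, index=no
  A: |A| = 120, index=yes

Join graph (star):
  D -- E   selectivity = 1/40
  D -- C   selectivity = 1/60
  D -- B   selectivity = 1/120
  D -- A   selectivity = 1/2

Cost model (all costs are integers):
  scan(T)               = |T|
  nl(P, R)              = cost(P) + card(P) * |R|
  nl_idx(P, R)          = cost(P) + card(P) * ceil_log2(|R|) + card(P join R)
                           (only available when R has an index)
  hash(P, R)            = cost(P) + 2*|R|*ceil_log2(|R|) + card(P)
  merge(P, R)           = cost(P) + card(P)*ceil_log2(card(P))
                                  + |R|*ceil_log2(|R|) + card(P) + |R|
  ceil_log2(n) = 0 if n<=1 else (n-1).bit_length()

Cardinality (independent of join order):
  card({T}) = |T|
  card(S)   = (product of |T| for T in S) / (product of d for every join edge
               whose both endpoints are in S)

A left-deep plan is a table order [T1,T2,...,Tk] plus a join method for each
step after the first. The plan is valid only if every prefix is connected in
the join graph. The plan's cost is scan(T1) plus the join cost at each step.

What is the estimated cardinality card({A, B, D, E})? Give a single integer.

27000

Tables in S: A(120), B(120), D(150), E(120)
Edges inside S: D-E(d=40), D-B(d=120), D-A(d=2)
numerator = 120 * 120 * 150 * 120 = 259200000
denominator = 40 * 120 * 2 = 9600
card(S) = 259200000 / 9600 = 27000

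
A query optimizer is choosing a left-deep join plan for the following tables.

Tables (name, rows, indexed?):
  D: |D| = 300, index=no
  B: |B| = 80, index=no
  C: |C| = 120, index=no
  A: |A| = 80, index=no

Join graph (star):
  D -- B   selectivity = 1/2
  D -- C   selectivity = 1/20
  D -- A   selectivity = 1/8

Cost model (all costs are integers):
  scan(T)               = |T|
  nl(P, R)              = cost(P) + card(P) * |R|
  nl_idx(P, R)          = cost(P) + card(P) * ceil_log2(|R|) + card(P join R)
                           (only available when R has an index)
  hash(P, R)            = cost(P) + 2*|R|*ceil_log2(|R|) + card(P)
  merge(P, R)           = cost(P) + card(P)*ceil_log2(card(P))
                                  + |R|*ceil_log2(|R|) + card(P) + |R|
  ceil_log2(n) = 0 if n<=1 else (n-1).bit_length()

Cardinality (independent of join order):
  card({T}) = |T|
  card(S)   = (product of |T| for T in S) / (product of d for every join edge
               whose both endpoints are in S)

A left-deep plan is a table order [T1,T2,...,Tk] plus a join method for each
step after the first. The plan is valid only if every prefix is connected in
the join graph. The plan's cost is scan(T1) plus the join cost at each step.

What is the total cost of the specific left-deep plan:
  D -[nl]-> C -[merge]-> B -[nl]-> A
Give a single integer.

step 1: scan D: cost=300, card=300
step 2: join C via nl
    card(P join C) = 300*120/(20) = 1800
    cost = 300 + 300*120 = 36300
step 3: join B via merge
    card(P join B) = 1800*80/(2) = 72000
    cost = 36300 + 1800*11 + 80*7 + 1800 + 80 = 58540
step 4: join A via nl
    card(P join A) = 72000*80/(8) = 720000
    cost = 58540 + 72000*80 = 5818540

5818540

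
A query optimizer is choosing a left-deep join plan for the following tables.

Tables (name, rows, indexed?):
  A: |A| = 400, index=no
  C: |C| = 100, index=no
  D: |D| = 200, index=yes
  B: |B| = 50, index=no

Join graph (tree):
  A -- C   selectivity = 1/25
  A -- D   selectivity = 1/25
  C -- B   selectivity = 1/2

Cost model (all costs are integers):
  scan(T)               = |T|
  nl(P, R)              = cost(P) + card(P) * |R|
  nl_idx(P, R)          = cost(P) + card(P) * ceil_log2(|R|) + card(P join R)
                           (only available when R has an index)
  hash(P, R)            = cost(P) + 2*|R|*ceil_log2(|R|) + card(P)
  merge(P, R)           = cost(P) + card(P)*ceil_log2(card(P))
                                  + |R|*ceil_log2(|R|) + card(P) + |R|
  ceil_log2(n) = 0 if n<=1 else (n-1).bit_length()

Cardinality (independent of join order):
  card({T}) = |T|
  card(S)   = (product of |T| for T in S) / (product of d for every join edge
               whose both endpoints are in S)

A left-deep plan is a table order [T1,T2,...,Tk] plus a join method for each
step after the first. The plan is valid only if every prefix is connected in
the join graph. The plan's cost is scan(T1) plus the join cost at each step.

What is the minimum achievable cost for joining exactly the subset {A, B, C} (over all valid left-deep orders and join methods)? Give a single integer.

4400

Selinger DP over subsets of {A,B,C}:
  {A}: scan cost=400, card=400
  {C}: scan cost=100, card=100
  {B}: scan cost=50, card=50
  {AC}: card=1600; try (C,hash)→2200, (A,merge)→4900, (C,merge)→5200, (A,hash)→7400, (A,nl)→40100, (C,nl)→40400; best=2200 via (C,hash)
  {BC}: card=2500; try (B,hash)→800, (C,merge)→1200, (B,merge)→1250, (C,hash)→1500, (C,nl)→5050, (B,nl)→5100; best=800 via (B,hash)
  {ABC}: card=40000; try (B,hash)→4400, (A,hash)→10500, (B,merge)→21750, (A,merge)→37300, (B,nl)→82200, (A,nl)→1000800; best=4400 via (B,hash)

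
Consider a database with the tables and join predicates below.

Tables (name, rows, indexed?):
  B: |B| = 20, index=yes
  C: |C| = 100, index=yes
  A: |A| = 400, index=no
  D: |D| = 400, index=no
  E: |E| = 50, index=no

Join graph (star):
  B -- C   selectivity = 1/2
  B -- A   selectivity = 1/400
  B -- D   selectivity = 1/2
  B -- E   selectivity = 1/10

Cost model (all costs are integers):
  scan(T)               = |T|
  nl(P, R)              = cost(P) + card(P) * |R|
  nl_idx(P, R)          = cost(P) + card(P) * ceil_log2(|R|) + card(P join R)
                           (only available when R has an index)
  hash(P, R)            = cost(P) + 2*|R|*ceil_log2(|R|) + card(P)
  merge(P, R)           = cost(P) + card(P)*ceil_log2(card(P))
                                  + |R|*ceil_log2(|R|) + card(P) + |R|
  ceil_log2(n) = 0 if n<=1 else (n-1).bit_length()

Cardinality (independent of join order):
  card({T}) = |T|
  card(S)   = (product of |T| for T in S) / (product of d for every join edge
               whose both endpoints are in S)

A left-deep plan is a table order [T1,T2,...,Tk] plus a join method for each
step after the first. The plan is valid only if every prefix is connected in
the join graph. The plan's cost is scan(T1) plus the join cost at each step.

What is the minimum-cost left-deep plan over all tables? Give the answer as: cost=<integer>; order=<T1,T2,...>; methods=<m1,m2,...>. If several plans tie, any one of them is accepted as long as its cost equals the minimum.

Selinger DP (subsets sized 1..n):
  {B}: scan cost=20, card=20
  {C}: scan cost=100, card=100
  {A}: scan cost=400, card=400
  {D}: scan cost=400, card=400
  {E}: scan cost=50, card=50
  {BC}: card=1000; try (B,hash)→400, (C,merge)→940, (B,merge)→1020, (C,nl_idx)→1160, (C,hash)→1440, (B,nl_idx)→1600 …(+2); best=400 via (B,hash)
  {AB}: card=20; try (B,hash)→1000, (B,nl_idx)→2420, (A,merge)→4140, (B,merge)→4520, (A,hash)→7240, (A,nl)→8020 …(+1); best=1000 via (B,hash)
  {BD}: card=4000; try (B,hash)→1000, (D,merge)→4140, (B,merge)→4520, (B,nl_idx)→6400, (D,hash)→7240, (D,nl)→8020 …(+1); best=1000 via (B,hash)
  {BE}: card=100; try (B,hash)→300, (B,nl_idx)→400, (E,merge)→490, (B,merge)→520, (E,hash)→640, (E,nl)→1020 …(+1); best=300 via (B,hash)
  {ABC}: card=1000; try (C,merge)→1920, (C,nl_idx)→2140, (C,hash)→2420, (C,nl)→3000, (A,hash)→8600, (A,merge)→15400 …(+1); best=1920 via (C,merge)
  {BCD}: card=200000; try (C,hash)→6400, (D,hash)→8600, (D,merge)→15400, (C,merge)→53800, (C,nl_idx)→229000, (D,nl)→400400 …(+1); best=6400 via (C,hash)
  {BCE}: card=5000; try (C,hash)→1800, (C,merge)→1900, (E,hash)→2000, (C,nl_idx)→6000, (C,nl)→10300, (E,merge)→11750 …(+1); best=1800 via (C,hash)
  {ABD}: card=4000; try (D,merge)→5120, (D,hash)→8220, (D,nl)→9000, (A,hash)→12200, (A,merge)→57000, (A,nl)→1601000; best=5120 via (D,merge)
  {ABE}: card=100; try (E,merge)→1470, (E,hash)→1620, (E,nl)→2000, (A,merge)→5100, (A,hash)→7600, (A,nl)→40300; best=1470 via (E,merge)
  {BDE}: card=20000; try (D,merge)→5100, (E,hash)→5600, (D,hash)→7600, (D,nl)→40300, (E,merge)→53350, (E,nl)→201000; best=5100 via (D,merge)
  {ABCD}: card=200000; try (D,hash)→10120, (C,hash)→10520, (D,merge)→16920, (C,merge)→57920, (A,hash)→213600, (C,nl_idx)→233120 …(+4); best=10120 via (D,hash)
  {ABCE}: card=5000; try (C,hash)→2970, (C,merge)→3070, (E,hash)→3520, (C,nl_idx)→7170, (C,nl)→11470, (E,merge)→13270 …(+4); best=2970 via (C,hash)
  {BCDE}: card=1000000; try (D,hash)→14000, (C,hash)→26500, (D,merge)→75800, (E,hash)→207000, (C,merge)→325900, (C,nl_idx)→1145100 …(+4); best=14000 via (D,hash)
  {ABDE}: card=20000; try (D,merge)→6270, (D,hash)→8770, (E,hash)→9720, (A,hash)→32300, (D,nl)→41470, (E,merge)→57470 …(+3); best=6270 via (D,merge)
  {ABCDE}: card=1000000; try (D,hash)→15170, (C,hash)→27670, (D,merge)→76970, (E,hash)→210720, (C,merge)→327070, (A,hash)→1021200 …(+7); best=15170 via (D,hash)

cost=15170; order=A,B,E,C,D; methods=hash,merge,hash,hash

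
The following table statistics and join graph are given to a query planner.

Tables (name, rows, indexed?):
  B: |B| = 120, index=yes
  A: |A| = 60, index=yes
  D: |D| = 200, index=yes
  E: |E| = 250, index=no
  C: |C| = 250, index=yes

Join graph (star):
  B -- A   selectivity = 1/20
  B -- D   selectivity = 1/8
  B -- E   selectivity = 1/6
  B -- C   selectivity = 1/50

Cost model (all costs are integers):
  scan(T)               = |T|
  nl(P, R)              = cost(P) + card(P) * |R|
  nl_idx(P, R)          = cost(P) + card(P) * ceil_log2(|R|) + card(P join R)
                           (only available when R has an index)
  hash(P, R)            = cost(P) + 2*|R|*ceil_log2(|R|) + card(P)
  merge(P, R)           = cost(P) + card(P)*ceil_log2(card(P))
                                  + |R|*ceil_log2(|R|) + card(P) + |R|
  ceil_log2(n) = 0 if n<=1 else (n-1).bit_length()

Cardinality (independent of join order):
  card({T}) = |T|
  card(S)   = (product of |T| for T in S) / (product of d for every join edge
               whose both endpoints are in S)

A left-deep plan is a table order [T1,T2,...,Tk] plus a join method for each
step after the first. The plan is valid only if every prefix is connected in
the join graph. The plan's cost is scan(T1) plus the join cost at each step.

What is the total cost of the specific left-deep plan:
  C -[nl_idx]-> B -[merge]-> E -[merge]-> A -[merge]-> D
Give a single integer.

1763670

step 1: scan C: cost=250, card=250
step 2: join B via nl_idx
    card(P join B) = 250*120/(50) = 600
    cost = 250 + 250*7 + 600 = 2600
step 3: join E via merge
    card(P join E) = 600*250/(6) = 25000
    cost = 2600 + 600*10 + 250*8 + 600 + 250 = 11450
step 4: join A via merge
    card(P join A) = 25000*60/(20) = 75000
    cost = 11450 + 25000*15 + 60*6 + 25000 + 60 = 411870
step 5: join D via merge
    card(P join D) = 75000*200/(8) = 1875000
    cost = 411870 + 75000*17 + 200*8 + 75000 + 200 = 1763670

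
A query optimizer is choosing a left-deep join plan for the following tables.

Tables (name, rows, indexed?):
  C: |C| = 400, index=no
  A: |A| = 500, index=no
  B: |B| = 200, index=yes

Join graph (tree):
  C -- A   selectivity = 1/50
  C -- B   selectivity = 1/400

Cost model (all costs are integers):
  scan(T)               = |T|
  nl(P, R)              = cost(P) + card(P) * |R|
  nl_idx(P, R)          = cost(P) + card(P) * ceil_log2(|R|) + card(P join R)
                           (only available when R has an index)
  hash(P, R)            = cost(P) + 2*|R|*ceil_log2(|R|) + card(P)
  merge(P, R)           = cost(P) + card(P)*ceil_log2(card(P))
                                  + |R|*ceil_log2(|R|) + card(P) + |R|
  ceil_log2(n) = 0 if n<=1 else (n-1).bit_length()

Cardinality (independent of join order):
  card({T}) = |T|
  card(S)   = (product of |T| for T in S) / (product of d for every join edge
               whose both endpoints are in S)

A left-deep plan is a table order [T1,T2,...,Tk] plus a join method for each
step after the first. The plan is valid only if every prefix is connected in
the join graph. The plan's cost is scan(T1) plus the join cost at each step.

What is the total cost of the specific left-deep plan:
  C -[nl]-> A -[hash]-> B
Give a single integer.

step 1: scan C: cost=400, card=400
step 2: join A via nl
    card(P join A) = 400*500/(50) = 4000
    cost = 400 + 400*500 = 200400
step 3: join B via hash
    card(P join B) = 4000*200/(400) = 2000
    cost = 200400 + 2*200*8 + 4000 = 207600

207600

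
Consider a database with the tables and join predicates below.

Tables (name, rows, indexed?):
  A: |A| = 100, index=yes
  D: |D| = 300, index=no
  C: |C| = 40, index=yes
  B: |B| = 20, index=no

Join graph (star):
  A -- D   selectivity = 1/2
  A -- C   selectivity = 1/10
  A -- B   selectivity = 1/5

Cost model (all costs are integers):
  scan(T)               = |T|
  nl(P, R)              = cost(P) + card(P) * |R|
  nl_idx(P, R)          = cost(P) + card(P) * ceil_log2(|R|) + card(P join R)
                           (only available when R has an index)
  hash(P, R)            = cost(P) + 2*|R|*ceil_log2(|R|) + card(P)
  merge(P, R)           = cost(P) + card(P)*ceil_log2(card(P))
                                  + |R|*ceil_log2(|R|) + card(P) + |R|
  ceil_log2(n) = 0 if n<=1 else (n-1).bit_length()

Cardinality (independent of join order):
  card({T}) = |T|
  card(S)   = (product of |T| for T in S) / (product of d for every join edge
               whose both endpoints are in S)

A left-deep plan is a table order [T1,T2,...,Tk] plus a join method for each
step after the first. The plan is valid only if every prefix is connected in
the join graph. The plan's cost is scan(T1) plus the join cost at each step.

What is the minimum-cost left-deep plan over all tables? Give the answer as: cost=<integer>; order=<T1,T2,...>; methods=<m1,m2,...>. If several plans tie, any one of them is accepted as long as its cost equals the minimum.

Selinger DP (subsets sized 1..n):
  {A}: scan cost=100, card=100
  {D}: scan cost=300, card=300
  {C}: scan cost=40, card=40
  {B}: scan cost=20, card=20
  {AD}: card=15000; try (A,hash)→2000, (D,merge)→3900, (A,merge)→4100, (D,hash)→5600, (A,nl_idx)→17400, (D,nl)→30100 …(+1); best=2000 via (A,hash)
  {AC}: card=400; try (C,hash)→680, (A,nl_idx)→720, (C,nl_idx)→1100, (A,merge)→1120, (C,merge)→1180, (A,hash)→1480 …(+2); best=680 via (C,hash)
  {AB}: card=400; try (B,hash)→400, (A,nl_idx)→560, (A,merge)→940, (B,merge)→1020, (A,hash)→1440, (A,nl)→2020 …(+1); best=400 via (B,hash)
  {ACD}: card=60000; try (D,hash)→6480, (D,merge)→7680, (C,hash)→17480, (D,nl)→120680, (C,nl_idx)→152000, (C,merge)→227280 …(+1); best=6480 via (D,hash)
  {ABD}: card=60000; try (D,hash)→6200, (D,merge)→7400, (B,hash)→17200, (D,nl)→120400, (B,merge)→227120, (B,nl)→302000; best=6200 via (D,hash)
  {ABC}: card=1600; try (C,hash)→1280, (B,hash)→1280, (C,nl_idx)→4400, (C,merge)→4680, (B,merge)→4800, (B,nl)→8680 …(+1); best=1280 via (C,hash)
  {ABCD}: card=240000; try (D,hash)→8280, (D,merge)→23480, (C,hash)→66680, (B,hash)→66680, (D,nl)→481280, (C,nl_idx)→606200 …(+4); best=8280 via (D,hash)

cost=8280; order=A,B,C,D; methods=hash,hash,hash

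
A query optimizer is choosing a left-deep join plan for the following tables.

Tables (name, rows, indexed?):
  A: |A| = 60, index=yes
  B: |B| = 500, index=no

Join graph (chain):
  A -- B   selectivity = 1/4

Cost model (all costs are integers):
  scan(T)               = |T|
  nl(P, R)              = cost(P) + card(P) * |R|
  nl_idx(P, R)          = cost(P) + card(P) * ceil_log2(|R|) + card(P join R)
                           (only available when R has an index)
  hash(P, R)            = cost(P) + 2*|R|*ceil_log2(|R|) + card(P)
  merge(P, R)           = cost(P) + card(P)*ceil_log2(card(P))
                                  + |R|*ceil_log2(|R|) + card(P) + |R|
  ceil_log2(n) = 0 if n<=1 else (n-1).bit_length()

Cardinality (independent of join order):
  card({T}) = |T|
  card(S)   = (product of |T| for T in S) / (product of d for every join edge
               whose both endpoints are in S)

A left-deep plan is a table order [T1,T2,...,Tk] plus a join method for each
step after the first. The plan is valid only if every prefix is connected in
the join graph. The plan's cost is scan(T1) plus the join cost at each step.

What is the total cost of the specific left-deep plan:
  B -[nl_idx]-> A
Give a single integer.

11000

step 1: scan B: cost=500, card=500
step 2: join A via nl_idx
    card(P join A) = 500*60/(4) = 7500
    cost = 500 + 500*6 + 7500 = 11000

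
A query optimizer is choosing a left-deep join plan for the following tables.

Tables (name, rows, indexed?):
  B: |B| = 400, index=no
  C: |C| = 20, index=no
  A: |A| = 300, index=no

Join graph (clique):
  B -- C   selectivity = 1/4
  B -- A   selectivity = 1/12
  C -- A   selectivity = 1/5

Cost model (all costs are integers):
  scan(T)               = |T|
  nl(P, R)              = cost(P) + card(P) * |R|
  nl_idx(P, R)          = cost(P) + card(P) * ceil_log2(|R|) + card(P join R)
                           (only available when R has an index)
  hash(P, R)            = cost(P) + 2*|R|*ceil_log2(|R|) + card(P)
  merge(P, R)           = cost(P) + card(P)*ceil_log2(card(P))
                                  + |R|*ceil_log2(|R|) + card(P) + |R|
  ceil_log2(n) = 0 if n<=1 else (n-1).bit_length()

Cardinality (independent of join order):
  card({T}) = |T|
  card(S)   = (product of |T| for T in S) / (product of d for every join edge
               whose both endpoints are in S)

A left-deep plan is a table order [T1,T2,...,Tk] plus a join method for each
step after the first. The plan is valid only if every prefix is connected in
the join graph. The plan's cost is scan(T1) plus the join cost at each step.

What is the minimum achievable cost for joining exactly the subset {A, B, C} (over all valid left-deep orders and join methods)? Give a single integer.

8400

Selinger DP over subsets of {A,B,C}:
  {B}: scan cost=400, card=400
  {C}: scan cost=20, card=20
  {A}: scan cost=300, card=300
  {BC}: card=2000; try (C,hash)→1000, (B,merge)→4140, (C,merge)→4520, (B,hash)→7240, (B,nl)→8020, (C,nl)→8400; best=1000 via (C,hash)
  {AB}: card=10000; try (A,hash)→6200, (B,merge)→7300, (A,merge)→7400, (B,hash)→7800, (B,nl)→120300, (A,nl)→120400; best=6200 via (A,hash)
  {AC}: card=1200; try (C,hash)→800, (A,merge)→3140, (C,merge)→3420, (A,hash)→5440, (A,nl)→6020, (C,nl)→6300; best=800 via (C,hash)
  {ABC}: card=10000; try (A,hash)→8400, (B,hash)→9200, (C,hash)→16400, (B,merge)→19200, (A,merge)→28000, (C,merge)→156320 …(+3); best=8400 via (A,hash)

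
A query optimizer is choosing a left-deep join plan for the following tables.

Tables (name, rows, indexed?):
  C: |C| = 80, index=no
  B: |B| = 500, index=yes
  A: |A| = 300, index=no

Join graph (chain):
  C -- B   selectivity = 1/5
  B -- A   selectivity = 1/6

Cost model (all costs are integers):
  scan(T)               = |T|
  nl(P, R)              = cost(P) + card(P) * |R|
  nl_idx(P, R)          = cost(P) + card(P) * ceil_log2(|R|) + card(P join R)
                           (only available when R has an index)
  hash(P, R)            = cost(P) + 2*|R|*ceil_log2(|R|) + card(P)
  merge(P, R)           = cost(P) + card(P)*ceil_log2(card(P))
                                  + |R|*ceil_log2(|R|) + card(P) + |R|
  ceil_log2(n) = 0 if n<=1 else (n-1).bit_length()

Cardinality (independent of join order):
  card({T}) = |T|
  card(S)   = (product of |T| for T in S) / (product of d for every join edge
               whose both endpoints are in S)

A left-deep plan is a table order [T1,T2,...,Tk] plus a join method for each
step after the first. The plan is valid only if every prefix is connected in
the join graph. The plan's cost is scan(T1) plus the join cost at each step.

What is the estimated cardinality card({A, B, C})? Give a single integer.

400000

Tables in S: A(300), B(500), C(80)
Edges inside S: C-B(d=5), B-A(d=6)
numerator = 300 * 500 * 80 = 12000000
denominator = 5 * 6 = 30
card(S) = 12000000 / 30 = 400000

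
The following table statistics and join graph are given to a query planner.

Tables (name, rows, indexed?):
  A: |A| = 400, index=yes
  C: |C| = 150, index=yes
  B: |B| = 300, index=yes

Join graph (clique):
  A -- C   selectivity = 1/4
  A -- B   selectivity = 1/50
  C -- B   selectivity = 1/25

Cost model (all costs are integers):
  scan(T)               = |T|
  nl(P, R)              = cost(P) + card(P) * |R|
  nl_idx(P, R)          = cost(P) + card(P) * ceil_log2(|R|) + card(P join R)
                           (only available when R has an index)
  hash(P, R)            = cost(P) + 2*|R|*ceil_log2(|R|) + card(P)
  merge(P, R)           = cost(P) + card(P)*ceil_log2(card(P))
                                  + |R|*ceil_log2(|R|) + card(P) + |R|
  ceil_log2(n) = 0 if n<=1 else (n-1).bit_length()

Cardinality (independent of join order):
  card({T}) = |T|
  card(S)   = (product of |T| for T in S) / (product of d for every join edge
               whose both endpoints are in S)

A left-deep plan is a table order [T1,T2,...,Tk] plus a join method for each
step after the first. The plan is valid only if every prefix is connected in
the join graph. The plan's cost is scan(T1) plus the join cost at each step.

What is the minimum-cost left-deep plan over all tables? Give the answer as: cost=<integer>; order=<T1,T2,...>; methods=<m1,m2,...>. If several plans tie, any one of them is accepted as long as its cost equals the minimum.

cost=10200; order=B,A,C; methods=nl_idx,hash

Selinger DP (subsets sized 1..n):
  {A}: scan cost=400, card=400
  {C}: scan cost=150, card=150
  {B}: scan cost=300, card=300
  {AC}: card=15000; try (C,hash)→3200, (A,merge)→5500, (C,merge)→5750, (A,hash)→7500, (A,nl_idx)→16500, (C,nl_idx)→18600 …(+2); best=3200 via (C,hash)
  {AB}: card=2400; try (A,nl_idx)→5400, (B,hash)→6200, (B,nl_idx)→6400, (A,merge)→7300, (B,merge)→7400, (A,hash)→7800 …(+2); best=5400 via (A,nl_idx)
  {BC}: card=1800; try (C,hash)→3000, (B,nl_idx)→3300, (C,nl_idx)→4500, (B,merge)→4500, (C,merge)→4650, (B,hash)→5700 …(+2); best=3000 via (C,hash)
  {ABC}: card=3600; try (C,hash)→10200, (A,hash)→12000, (A,nl_idx)→22800, (B,hash)→23600, (C,nl_idx)→28200, (A,merge)→28600 …(+6); best=10200 via (C,hash)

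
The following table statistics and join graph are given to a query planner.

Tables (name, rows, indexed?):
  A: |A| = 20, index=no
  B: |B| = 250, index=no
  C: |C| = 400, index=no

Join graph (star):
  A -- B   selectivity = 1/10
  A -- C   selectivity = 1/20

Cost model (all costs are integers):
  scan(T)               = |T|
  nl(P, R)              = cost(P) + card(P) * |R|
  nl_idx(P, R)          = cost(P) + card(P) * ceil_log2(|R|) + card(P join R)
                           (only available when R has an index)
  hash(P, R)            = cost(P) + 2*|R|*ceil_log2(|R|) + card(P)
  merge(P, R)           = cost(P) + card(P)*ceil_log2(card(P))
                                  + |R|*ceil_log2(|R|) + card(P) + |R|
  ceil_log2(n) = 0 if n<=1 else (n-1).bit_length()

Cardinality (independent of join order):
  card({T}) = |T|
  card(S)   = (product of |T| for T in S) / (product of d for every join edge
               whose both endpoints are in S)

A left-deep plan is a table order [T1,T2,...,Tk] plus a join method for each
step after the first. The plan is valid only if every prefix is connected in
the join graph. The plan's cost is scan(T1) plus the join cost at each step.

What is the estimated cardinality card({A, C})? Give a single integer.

400

Tables in S: A(20), C(400)
Edges inside S: A-C(d=20)
numerator = 20 * 400 = 8000
denominator = 20 = 20
card(S) = 8000 / 20 = 400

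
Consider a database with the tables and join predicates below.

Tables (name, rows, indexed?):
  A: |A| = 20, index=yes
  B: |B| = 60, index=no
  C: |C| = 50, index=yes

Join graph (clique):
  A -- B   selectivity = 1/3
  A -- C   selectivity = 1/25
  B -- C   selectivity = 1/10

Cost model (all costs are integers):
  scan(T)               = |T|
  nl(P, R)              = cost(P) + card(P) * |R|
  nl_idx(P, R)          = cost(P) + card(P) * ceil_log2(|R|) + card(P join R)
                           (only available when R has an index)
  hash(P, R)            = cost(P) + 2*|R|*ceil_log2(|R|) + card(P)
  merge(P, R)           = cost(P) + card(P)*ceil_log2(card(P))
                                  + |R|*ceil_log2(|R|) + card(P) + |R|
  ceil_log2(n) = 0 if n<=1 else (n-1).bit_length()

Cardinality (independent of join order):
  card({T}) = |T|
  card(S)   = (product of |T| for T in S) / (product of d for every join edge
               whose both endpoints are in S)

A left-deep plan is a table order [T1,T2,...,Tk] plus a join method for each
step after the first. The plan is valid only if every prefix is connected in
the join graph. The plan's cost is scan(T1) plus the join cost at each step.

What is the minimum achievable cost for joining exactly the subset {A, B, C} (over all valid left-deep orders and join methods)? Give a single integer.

880

Selinger DP over subsets of {A,B,C}:
  {A}: scan cost=20, card=20
  {B}: scan cost=60, card=60
  {C}: scan cost=50, card=50
  {AB}: card=400; try (A,hash)→320, (B,merge)→560, (A,merge)→600, (B,hash)→760, (A,nl_idx)→760, (B,nl)→1220 …(+1); best=320 via (A,hash)
  {AC}: card=40; try (C,nl_idx)→180, (A,hash)→300, (A,nl_idx)→340, (C,merge)→490, (A,merge)→520, (C,hash)→640 …(+2); best=180 via (C,nl_idx)
  {BC}: card=300; try (C,hash)→720, (C,nl_idx)→720, (B,hash)→820, (B,merge)→820, (C,merge)→830, (B,nl)→3050 …(+1); best=720 via (C,hash)
  {ABC}: card=80; try (B,merge)→880, (B,hash)→940, (A,hash)→1220, (C,hash)→1320, (A,nl_idx)→2300, (B,nl)→2580 …(+5); best=880 via (B,merge)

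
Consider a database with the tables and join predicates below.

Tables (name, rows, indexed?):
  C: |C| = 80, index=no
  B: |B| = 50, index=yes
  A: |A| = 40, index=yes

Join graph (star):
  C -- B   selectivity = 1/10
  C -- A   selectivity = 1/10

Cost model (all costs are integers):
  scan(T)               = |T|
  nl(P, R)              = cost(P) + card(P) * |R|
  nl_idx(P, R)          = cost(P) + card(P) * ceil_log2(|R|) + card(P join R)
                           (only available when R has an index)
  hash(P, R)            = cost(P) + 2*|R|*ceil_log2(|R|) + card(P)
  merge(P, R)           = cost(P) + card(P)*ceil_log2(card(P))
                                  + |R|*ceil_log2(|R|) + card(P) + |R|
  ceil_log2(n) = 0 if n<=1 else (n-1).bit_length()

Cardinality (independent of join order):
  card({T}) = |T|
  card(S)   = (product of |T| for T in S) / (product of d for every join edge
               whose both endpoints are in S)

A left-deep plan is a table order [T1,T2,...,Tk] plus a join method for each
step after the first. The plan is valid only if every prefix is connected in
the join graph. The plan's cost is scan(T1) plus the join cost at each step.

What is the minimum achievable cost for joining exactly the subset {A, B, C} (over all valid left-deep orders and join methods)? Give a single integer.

1560

Selinger DP over subsets of {A,B,C}:
  {C}: scan cost=80, card=80
  {B}: scan cost=50, card=50
  {A}: scan cost=40, card=40
  {BC}: card=400; try (B,hash)→760, (B,nl_idx)→960, (C,merge)→1040, (B,merge)→1070, (C,hash)→1220, (C,nl)→4050 …(+1); best=760 via (B,hash)
  {AC}: card=320; try (A,hash)→640, (A,nl_idx)→880, (C,merge)→960, (A,merge)→1000, (C,hash)→1200, (C,nl)→3240 …(+1); best=640 via (A,hash)
  {ABC}: card=1600; try (B,hash)→1560, (A,hash)→1640, (B,nl_idx)→4160, (B,merge)→4190, (A,nl_idx)→4760, (A,merge)→5040 …(+2); best=1560 via (B,hash)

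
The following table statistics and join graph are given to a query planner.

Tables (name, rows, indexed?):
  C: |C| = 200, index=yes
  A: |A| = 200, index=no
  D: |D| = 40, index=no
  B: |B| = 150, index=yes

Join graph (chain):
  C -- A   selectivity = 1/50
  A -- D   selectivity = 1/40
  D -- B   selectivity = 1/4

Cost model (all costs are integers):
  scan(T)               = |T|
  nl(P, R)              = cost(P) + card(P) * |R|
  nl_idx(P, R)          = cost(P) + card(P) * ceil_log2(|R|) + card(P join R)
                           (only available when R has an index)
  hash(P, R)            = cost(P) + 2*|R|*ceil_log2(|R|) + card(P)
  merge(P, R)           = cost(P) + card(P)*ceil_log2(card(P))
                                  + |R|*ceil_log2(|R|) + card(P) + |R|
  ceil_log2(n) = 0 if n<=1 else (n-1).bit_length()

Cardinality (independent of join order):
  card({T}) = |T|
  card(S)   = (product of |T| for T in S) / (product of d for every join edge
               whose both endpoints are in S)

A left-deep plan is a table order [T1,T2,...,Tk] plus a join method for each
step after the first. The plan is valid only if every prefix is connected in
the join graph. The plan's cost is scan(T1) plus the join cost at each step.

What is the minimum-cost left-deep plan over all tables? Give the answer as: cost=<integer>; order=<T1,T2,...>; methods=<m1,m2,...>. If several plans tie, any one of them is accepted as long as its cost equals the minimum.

Selinger DP (subsets sized 1..n):
  {C}: scan cost=200, card=200
  {A}: scan cost=200, card=200
  {D}: scan cost=40, card=40
  {B}: scan cost=150, card=150
  {AC}: card=800; try (C,nl_idx)→2600, (C,hash)→3600, (A,hash)→3600, (C,merge)→3800, (A,merge)→3800, (C,nl)→40200 …(+1); best=2600 via (C,nl_idx)
  {AD}: card=200; try (D,hash)→880, (A,merge)→2120, (D,merge)→2280, (A,hash)→3280, (A,nl)→8040, (D,nl)→8200; best=880 via (D,hash)
  {BD}: card=1500; try (D,hash)→780, (B,merge)→1670, (D,merge)→1780, (B,nl_idx)→1860, (B,hash)→2480, (B,nl)→6040 …(+1); best=780 via (D,hash)
  {ACD}: card=800; try (C,nl_idx)→3280, (D,hash)→3880, (C,hash)→4280, (C,merge)→4480, (D,merge)→11680, (D,nl)→34600 …(+1); best=3280 via (C,nl_idx)
  {ABD}: card=7500; try (B,hash)→3480, (B,merge)→4030, (A,hash)→5480, (B,nl_idx)→9980, (A,merge)→20580, (B,nl)→30880 …(+1); best=3480 via (B,hash)
  {ABCD}: card=30000; try (B,hash)→6480, (B,merge)→13430, (C,hash)→14180, (B,nl_idx)→39680, (C,nl_idx)→93480, (C,merge)→110280 …(+2); best=6480 via (B,hash)

cost=6480; order=A,D,C,B; methods=hash,nl_idx,hash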